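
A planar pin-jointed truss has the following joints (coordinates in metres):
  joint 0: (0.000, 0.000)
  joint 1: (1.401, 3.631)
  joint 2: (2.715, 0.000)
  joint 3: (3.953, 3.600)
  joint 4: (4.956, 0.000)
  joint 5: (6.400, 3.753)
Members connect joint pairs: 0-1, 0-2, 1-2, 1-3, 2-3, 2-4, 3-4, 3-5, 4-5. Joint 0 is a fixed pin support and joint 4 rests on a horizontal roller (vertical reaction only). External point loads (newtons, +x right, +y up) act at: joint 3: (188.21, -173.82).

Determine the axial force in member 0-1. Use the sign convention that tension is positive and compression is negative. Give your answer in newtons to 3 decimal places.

N=6 nodes, M=9 members, R=3 reactions → 2N=12, M+R=12
member 0 (0-1): L=3.8919, (cx,cy)=(0.3600,0.9330)
member 1 (0-2): L=2.7150, (cx,cy)=(1.0000,0.0000)
member 2 (1-2): L=3.8614, (cx,cy)=(0.3403,-0.9403)
member 3 (1-3): L=2.5522, (cx,cy)=(0.9999,-0.0121)
member 4 (2-3): L=3.8069, (cx,cy)=(0.3252,0.9456)
member 5 (2-4): L=2.2410, (cx,cy)=(1.0000,0.0000)
member 6 (3-4): L=3.7371, (cx,cy)=(0.2684,-0.9633)
member 7 (3-5): L=2.4518, (cx,cy)=(0.9981,0.0624)
member 8 (4-5): L=4.0212, (cx,cy)=(0.3591,0.9333)
solve A·x = −loads:
  F[0-1] = +108.8324 N (tension)
  F[0-2] = +149.0328 N (tension)
  F[1-2] = -108.9656 N (compression)
  F[1-3] = +76.2625 N (tension)
  F[2-3] = +108.3521 N (tension)
  F[2-4] = +76.7174 N (tension)
  F[3-4] = -285.8439 N (compression)
  F[3-5] = +0.0000 N (tension)
  F[4-5] = -0.0000 N (compression)
  Rx@0 = -188.2100 N
  Ry@0 = -101.5364 N
  Ry@4 = +275.3564 N

108.832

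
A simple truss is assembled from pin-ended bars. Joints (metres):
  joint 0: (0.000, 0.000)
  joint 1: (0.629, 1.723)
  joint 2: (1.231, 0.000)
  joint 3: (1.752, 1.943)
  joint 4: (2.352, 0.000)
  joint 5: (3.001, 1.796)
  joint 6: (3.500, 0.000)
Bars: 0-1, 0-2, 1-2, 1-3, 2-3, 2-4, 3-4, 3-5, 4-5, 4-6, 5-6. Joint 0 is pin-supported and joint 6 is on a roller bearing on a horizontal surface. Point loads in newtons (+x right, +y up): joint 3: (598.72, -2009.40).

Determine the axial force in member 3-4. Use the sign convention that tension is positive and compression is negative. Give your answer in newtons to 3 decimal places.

-1299.509

N=7 nodes, M=11 members, R=3 reactions → 2N=14, M+R=14
member 0 (0-1): L=1.8342, (cx,cy)=(0.3429,0.9394)
member 1 (0-2): L=1.2310, (cx,cy)=(1.0000,0.0000)
member 2 (1-2): L=1.8251, (cx,cy)=(0.3298,-0.9440)
member 3 (1-3): L=1.1443, (cx,cy)=(0.9813,0.1922)
member 4 (2-3): L=2.0116, (cx,cy)=(0.2590,0.9659)
member 5 (2-4): L=1.1210, (cx,cy)=(1.0000,0.0000)
member 6 (3-4): L=2.0335, (cx,cy)=(0.2951,-0.9555)
member 7 (3-5): L=1.2576, (cx,cy)=(0.9931,-0.1169)
member 8 (4-5): L=1.9097, (cx,cy)=(0.3399,0.9405)
member 9 (4-6): L=1.1480, (cx,cy)=(1.0000,0.0000)
member 10 (5-6): L=1.8640, (cx,cy)=(0.2677,-0.9635)
solve A·x = −loads:
  F[0-1] = -714.5020 N (compression)
  F[0-2] = +843.7404 N (tension)
  F[1-2] = +617.8295 N (tension)
  F[1-3] = -457.3350 N (compression)
  F[2-3] = -603.8583 N (compression)
  F[2-4] = +1203.9189 N (tension)
  F[3-4] = -1299.5090 N (compression)
  F[3-5] = -826.1577 N (compression)
  F[4-5] = +1320.2371 N (tension)
  F[4-6] = +371.8115 N (tension)
  F[5-6] = -1388.9152 N (compression)
  Rx@0 = -598.7200 N
  Ry@0 = +671.1766 N
  Ry@6 = +1338.2234 N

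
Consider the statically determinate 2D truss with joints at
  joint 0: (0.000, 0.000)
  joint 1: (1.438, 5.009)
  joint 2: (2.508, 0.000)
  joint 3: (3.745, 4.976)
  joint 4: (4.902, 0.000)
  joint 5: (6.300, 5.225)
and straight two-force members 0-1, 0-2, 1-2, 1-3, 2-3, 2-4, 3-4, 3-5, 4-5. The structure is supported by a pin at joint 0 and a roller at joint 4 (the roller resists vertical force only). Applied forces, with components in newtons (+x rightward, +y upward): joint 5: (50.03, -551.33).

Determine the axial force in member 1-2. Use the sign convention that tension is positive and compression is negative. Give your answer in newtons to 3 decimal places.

-216.858

N=6 nodes, M=9 members, R=3 reactions → 2N=12, M+R=12
member 0 (0-1): L=5.2113, (cx,cy)=(0.2759,0.9612)
member 1 (0-2): L=2.5080, (cx,cy)=(1.0000,0.0000)
member 2 (1-2): L=5.1220, (cx,cy)=(0.2089,-0.9779)
member 3 (1-3): L=2.3072, (cx,cy)=(0.9999,-0.0143)
member 4 (2-3): L=5.1275, (cx,cy)=(0.2413,0.9705)
member 5 (2-4): L=2.3940, (cx,cy)=(1.0000,0.0000)
member 6 (3-4): L=5.1087, (cx,cy)=(0.2265,-0.9740)
member 7 (3-5): L=2.5671, (cx,cy)=(0.9953,0.0970)
member 8 (4-5): L=5.4088, (cx,cy)=(0.2585,0.9660)
solve A·x = −loads:
  F[0-1] = +219.0653 N (tension)
  F[0-2] = -10.4183 N (compression)
  F[1-2] = -216.8575 N (compression)
  F[1-3] = +105.7612 N (tension)
  F[2-3] = +218.5276 N (tension)
  F[2-4] = -108.4402 N (compression)
  F[3-4] = -195.8825 N (compression)
  F[3-5] = +203.7936 N (tension)
  F[4-5] = -591.1859 N (compression)
  Rx@0 = -50.0300 N
  Ry@0 = -210.5602 N
  Ry@4 = +761.8902 N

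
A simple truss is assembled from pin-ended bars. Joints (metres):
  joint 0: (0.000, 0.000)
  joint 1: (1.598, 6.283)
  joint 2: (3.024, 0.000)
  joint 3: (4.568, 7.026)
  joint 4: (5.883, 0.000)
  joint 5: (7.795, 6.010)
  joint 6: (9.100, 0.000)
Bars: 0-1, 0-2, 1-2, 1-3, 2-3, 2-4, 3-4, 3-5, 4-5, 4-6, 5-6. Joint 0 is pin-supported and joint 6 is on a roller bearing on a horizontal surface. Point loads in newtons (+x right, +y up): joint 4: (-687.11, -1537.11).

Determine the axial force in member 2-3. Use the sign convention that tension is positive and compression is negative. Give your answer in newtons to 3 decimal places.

-492.970

N=7 nodes, M=11 members, R=3 reactions → 2N=14, M+R=14
member 0 (0-1): L=6.4830, (cx,cy)=(0.2465,0.9691)
member 1 (0-2): L=3.0240, (cx,cy)=(1.0000,0.0000)
member 2 (1-2): L=6.4428, (cx,cy)=(0.2213,-0.9752)
member 3 (1-3): L=3.0615, (cx,cy)=(0.9701,0.2427)
member 4 (2-3): L=7.1937, (cx,cy)=(0.2146,0.9767)
member 5 (2-4): L=2.8590, (cx,cy)=(1.0000,0.0000)
member 6 (3-4): L=7.1480, (cx,cy)=(0.1840,-0.9829)
member 7 (3-5): L=3.3832, (cx,cy)=(0.9538,-0.3003)
member 8 (4-5): L=6.3068, (cx,cy)=(0.3032,0.9529)
member 9 (4-6): L=3.2170, (cx,cy)=(1.0000,0.0000)
member 10 (5-6): L=6.1501, (cx,cy)=(0.2122,-0.9772)
solve A·x = −loads:
  F[0-1] = -560.6937 N (compression)
  F[0-2] = -548.9048 N (compression)
  F[1-2] = +493.7265 N (tension)
  F[1-3] = -255.1097 N (compression)
  F[2-3] = -492.9702 N (compression)
  F[2-4] = -333.8190 N (compression)
  F[3-4] = +707.6941 N (tension)
  F[3-5] = -506.8806 N (compression)
  F[4-5] = +883.0525 N (tension)
  F[4-6] = +215.7737 N (tension)
  F[5-6] = -1016.8728 N (compression)
  Rx@0 = +687.1100 N
  Ry@0 = +543.3937 N
  Ry@6 = +993.7163 N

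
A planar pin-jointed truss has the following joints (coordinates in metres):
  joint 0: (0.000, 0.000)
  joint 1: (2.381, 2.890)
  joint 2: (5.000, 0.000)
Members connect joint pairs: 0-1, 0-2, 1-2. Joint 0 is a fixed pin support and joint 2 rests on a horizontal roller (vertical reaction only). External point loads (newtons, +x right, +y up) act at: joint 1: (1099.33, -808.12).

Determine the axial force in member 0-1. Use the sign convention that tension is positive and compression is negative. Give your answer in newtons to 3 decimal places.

N=3 nodes, M=3 members, R=3 reactions → 2N=6, M+R=6
member 0 (0-1): L=3.7445, (cx,cy)=(0.6359,0.7718)
member 1 (0-2): L=5.0000, (cx,cy)=(1.0000,0.0000)
member 2 (1-2): L=3.9002, (cx,cy)=(0.6715,-0.7410)
solve A·x = −loads:
  F[0-1] = +274.8377 N (tension)
  F[0-2] = +924.5700 N (tension)
  F[1-2] = -1376.8508 N (compression)
  Rx@0 = -1099.3300 N
  Ry@0 = -212.1195 N
  Ry@2 = +1020.2395 N

274.838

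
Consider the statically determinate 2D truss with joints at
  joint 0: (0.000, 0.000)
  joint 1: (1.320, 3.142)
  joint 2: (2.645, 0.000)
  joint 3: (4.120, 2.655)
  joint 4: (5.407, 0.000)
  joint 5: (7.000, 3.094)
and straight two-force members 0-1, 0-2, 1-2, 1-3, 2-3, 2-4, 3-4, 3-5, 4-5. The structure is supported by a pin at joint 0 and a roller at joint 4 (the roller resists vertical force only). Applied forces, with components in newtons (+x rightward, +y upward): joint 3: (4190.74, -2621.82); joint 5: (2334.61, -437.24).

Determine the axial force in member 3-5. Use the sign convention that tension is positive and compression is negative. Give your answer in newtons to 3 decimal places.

2809.816

N=6 nodes, M=9 members, R=3 reactions → 2N=12, M+R=12
member 0 (0-1): L=3.4080, (cx,cy)=(0.3873,0.9219)
member 1 (0-2): L=2.6450, (cx,cy)=(1.0000,0.0000)
member 2 (1-2): L=3.4100, (cx,cy)=(0.3886,-0.9214)
member 3 (1-3): L=2.8420, (cx,cy)=(0.9852,-0.1714)
member 4 (2-3): L=3.0372, (cx,cy)=(0.4856,0.8742)
member 5 (2-4): L=2.7620, (cx,cy)=(1.0000,0.0000)
member 6 (3-4): L=2.9505, (cx,cy)=(0.4362,-0.8999)
member 7 (3-5): L=2.9133, (cx,cy)=(0.9886,0.1507)
member 8 (4-5): L=3.4800, (cx,cy)=(0.4578,0.8891)
solve A·x = −loads:
  F[0-1] = +3143.8487 N (tension)
  F[0-2] = +5307.6674 N (tension)
  F[1-2] = -3642.6673 N (compression)
  F[1-3] = +2672.6380 N (tension)
  F[2-3] = +3839.6137 N (tension)
  F[2-4] = +2027.5612 N (tension)
  F[3-4] = -5664.1222 N (compression)
  F[3-5] = +2809.8164 N (tension)
  F[4-5] = -968.0273 N (compression)
  Rx@0 = -6525.3500 N
  Ry@0 = -2898.4537 N
  Ry@4 = +5957.5137 N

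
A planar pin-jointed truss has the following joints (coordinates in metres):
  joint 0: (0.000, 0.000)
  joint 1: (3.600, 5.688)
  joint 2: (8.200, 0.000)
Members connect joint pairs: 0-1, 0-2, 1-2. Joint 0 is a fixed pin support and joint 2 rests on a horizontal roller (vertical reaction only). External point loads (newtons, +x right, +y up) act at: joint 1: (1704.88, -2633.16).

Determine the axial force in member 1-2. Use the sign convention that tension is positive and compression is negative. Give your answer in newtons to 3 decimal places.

N=3 nodes, M=3 members, R=3 reactions → 2N=6, M+R=6
member 0 (0-1): L=6.7315, (cx,cy)=(0.5348,0.8450)
member 1 (0-2): L=8.2000, (cx,cy)=(1.0000,0.0000)
member 2 (1-2): L=7.3153, (cx,cy)=(0.6288,-0.7776)
solve A·x = −loads:
  F[0-1] = -348.5691 N (compression)
  F[0-2] = +1891.2939 N (tension)
  F[1-2] = -3007.6842 N (compression)
  Rx@0 = -1704.8800 N
  Ry@0 = +294.5340 N
  Ry@2 = +2338.6260 N

-3007.684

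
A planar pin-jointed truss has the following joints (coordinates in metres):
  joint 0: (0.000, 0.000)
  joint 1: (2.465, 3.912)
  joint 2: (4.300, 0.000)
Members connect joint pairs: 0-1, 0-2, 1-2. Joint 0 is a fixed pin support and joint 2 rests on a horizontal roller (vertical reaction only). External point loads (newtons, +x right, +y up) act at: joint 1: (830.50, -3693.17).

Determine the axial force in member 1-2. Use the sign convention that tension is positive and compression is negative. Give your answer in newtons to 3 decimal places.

-3173.027

N=3 nodes, M=3 members, R=3 reactions → 2N=6, M+R=6
member 0 (0-1): L=4.6238, (cx,cy)=(0.5331,0.8460)
member 1 (0-2): L=4.3000, (cx,cy)=(1.0000,0.0000)
member 2 (1-2): L=4.3210, (cx,cy)=(0.4247,-0.9053)
solve A·x = −loads:
  F[0-1] = -969.7752 N (compression)
  F[0-2] = +1347.4928 N (tension)
  F[1-2] = -3173.0273 N (compression)
  Rx@0 = -830.5000 N
  Ry@0 = +820.4770 N
  Ry@2 = +2872.6930 N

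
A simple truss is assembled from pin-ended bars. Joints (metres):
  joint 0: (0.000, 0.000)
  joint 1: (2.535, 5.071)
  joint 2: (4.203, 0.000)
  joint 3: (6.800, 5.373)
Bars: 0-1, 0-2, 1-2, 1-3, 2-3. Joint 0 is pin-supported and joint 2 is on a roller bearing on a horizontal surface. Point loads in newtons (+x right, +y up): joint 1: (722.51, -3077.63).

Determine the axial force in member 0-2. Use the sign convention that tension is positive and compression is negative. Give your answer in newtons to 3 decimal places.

N=4 nodes, M=5 members, R=3 reactions → 2N=8, M+R=8
member 0 (0-1): L=5.6693, (cx,cy)=(0.4471,0.8945)
member 1 (0-2): L=4.2030, (cx,cy)=(1.0000,0.0000)
member 2 (1-2): L=5.3383, (cx,cy)=(0.3125,-0.9499)
member 3 (1-3): L=4.2757, (cx,cy)=(0.9975,0.0706)
member 4 (2-3): L=5.9677, (cx,cy)=(0.4352,0.9003)
solve A·x = −loads:
  F[0-1] = -390.9210 N (compression)
  F[0-2] = +897.3076 N (tension)
  F[1-2] = -2871.7518 N (compression)
  F[1-3] = -0.0000 N (compression)
  F[2-3] = +0.0000 N (tension)
  Rx@0 = -722.5100 N
  Ry@0 = +349.6642 N
  Ry@2 = +2727.9658 N

897.308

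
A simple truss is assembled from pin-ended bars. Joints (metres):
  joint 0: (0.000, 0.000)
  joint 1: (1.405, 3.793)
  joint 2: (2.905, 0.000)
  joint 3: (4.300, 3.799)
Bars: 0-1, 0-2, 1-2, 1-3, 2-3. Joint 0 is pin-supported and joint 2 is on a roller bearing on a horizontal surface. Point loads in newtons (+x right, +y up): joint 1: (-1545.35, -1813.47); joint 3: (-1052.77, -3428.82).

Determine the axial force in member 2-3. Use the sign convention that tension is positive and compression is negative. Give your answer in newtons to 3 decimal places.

-3653.135

N=4 nodes, M=5 members, R=3 reactions → 2N=8, M+R=8
member 0 (0-1): L=4.0449, (cx,cy)=(0.3474,0.9377)
member 1 (0-2): L=2.9050, (cx,cy)=(1.0000,0.0000)
member 2 (1-2): L=4.0788, (cx,cy)=(0.3678,-0.9299)
member 3 (1-3): L=2.8950, (cx,cy)=(1.0000,0.0021)
member 4 (2-3): L=4.0470, (cx,cy)=(0.3447,0.9387)
solve A·x = −loads:
  F[0-1] = -2862.5743 N (compression)
  F[0-2] = -1603.7916 N (compression)
  F[1-2] = +936.9486 N (tension)
  F[1-3] = +206.4568 N (tension)
  F[2-3] = -3653.1345 N (compression)
  Rx@0 = +2598.1200 N
  Ry@0 = +2684.3328 N
  Ry@2 = +2557.9572 N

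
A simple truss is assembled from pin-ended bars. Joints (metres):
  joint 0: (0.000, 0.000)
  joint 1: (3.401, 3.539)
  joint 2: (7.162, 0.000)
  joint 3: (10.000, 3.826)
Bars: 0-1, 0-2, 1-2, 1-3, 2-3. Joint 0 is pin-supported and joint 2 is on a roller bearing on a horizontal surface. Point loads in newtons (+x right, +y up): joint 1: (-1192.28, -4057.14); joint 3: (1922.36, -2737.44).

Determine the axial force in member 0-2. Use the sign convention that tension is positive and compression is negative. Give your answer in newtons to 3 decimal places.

N=4 nodes, M=5 members, R=3 reactions → 2N=8, M+R=8
member 0 (0-1): L=4.9083, (cx,cy)=(0.6929,0.7210)
member 1 (0-2): L=7.1620, (cx,cy)=(1.0000,0.0000)
member 2 (1-2): L=5.1643, (cx,cy)=(0.7283,-0.6853)
member 3 (1-3): L=6.6052, (cx,cy)=(0.9991,0.0435)
member 4 (2-3): L=4.7637, (cx,cy)=(0.5958,0.8032)
solve A·x = −loads:
  F[0-1] = -843.2601 N (compression)
  F[0-2] = +1314.3827 N (tension)
  F[1-2] = -4773.8889 N (compression)
  F[1-3] = +4088.5373 N (tension)
  F[2-3] = -3629.5111 N (compression)
  Rx@0 = -730.0800 N
  Ry@0 = +608.0115 N
  Ry@2 = +6186.5685 N

1314.383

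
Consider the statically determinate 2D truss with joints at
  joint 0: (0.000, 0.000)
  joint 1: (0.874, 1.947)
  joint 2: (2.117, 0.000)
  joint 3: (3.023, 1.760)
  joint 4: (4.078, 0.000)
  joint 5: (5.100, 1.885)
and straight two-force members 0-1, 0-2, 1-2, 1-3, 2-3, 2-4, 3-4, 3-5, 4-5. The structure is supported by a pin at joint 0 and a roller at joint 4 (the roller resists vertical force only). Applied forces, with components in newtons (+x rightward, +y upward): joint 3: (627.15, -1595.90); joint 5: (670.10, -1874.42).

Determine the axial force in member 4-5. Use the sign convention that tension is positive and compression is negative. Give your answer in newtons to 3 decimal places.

-2251.533

N=6 nodes, M=9 members, R=3 reactions → 2N=12, M+R=12
member 0 (0-1): L=2.1342, (cx,cy)=(0.4095,0.9123)
member 1 (0-2): L=2.1170, (cx,cy)=(1.0000,0.0000)
member 2 (1-2): L=2.3099, (cx,cy)=(0.5381,-0.8429)
member 3 (1-3): L=2.1571, (cx,cy)=(0.9962,-0.0867)
member 4 (2-3): L=1.9795, (cx,cy)=(0.4577,0.8891)
member 5 (2-4): L=1.9610, (cx,cy)=(1.0000,0.0000)
member 6 (3-4): L=2.0520, (cx,cy)=(0.5141,-0.8577)
member 7 (3-5): L=2.0808, (cx,cy)=(0.9982,0.0601)
member 8 (4-5): L=2.1442, (cx,cy)=(0.4766,0.8791)
solve A·x = −loads:
  F[0-1] = +698.5644 N (tension)
  F[0-2] = +1011.1692 N (tension)
  F[1-2] = -831.8467 N (compression)
  F[1-3] = +736.4763 N (tension)
  F[2-3] = +788.5892 N (tension)
  F[2-4] = +202.6166 N (tension)
  F[3-4] = -2481.3639 N (compression)
  F[3-5] = +1746.3995 N (tension)
  F[4-5] = -2251.5334 N (compression)
  Rx@0 = -1297.2500 N
  Ry@0 = -637.2990 N
  Ry@4 = +4107.6190 N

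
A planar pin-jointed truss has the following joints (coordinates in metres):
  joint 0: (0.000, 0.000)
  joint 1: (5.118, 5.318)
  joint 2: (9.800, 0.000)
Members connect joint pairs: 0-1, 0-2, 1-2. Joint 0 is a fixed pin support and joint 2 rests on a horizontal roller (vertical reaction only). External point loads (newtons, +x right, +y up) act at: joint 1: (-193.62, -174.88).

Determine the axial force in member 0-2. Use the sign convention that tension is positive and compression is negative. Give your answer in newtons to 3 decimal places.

-12.095

N=3 nodes, M=3 members, R=3 reactions → 2N=6, M+R=6
member 0 (0-1): L=7.3807, (cx,cy)=(0.6934,0.7205)
member 1 (0-2): L=9.8000, (cx,cy)=(1.0000,0.0000)
member 2 (1-2): L=7.0854, (cx,cy)=(0.6608,-0.7506)
solve A·x = −loads:
  F[0-1] = -261.7787 N (compression)
  F[0-2] = -12.0953 N (compression)
  F[1-2] = +18.3040 N (tension)
  Rx@0 = +193.6200 N
  Ry@0 = +188.6183 N
  Ry@2 = -13.7383 N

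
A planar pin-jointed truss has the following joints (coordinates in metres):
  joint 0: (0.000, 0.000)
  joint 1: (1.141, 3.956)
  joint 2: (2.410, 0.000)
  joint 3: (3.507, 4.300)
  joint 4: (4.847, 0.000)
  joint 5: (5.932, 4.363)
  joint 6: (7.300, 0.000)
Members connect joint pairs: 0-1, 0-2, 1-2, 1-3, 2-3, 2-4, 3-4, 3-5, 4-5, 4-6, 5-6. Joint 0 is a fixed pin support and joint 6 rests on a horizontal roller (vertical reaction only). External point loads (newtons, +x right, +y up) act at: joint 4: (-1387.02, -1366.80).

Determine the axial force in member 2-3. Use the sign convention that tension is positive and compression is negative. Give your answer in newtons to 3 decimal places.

N=7 nodes, M=11 members, R=3 reactions → 2N=14, M+R=14
member 0 (0-1): L=4.1173, (cx,cy)=(0.2771,0.9608)
member 1 (0-2): L=2.4100, (cx,cy)=(1.0000,0.0000)
member 2 (1-2): L=4.1546, (cx,cy)=(0.3054,-0.9522)
member 3 (1-3): L=2.3909, (cx,cy)=(0.9896,0.1439)
member 4 (2-3): L=4.4377, (cx,cy)=(0.2472,0.9690)
member 5 (2-4): L=2.4370, (cx,cy)=(1.0000,0.0000)
member 6 (3-4): L=4.5040, (cx,cy)=(0.2975,-0.9547)
member 7 (3-5): L=2.4258, (cx,cy)=(0.9997,0.0260)
member 8 (4-5): L=4.4959, (cx,cy)=(0.2413,0.9704)
member 9 (4-6): L=2.4530, (cx,cy)=(1.0000,0.0000)
member 10 (5-6): L=4.5724, (cx,cy)=(0.2992,-0.9542)
solve A·x = −loads:
  F[0-1] = -478.0040 N (compression)
  F[0-2] = -1254.5526 N (compression)
  F[1-2] = +441.5153 N (tension)
  F[1-3] = -270.1382 N (compression)
  F[2-3] = -433.8802 N (compression)
  F[2-4] = -1012.4379 N (compression)
  F[3-4] = +467.0920 N (tension)
  F[3-5] = -513.7228 N (compression)
  F[4-5] = +948.9066 N (tension)
  F[4-6] = +284.5483 N (tension)
  F[5-6] = -951.0816 N (compression)
  Rx@0 = +1387.0200 N
  Ry@0 = +459.2822 N
  Ry@6 = +907.5178 N

-433.880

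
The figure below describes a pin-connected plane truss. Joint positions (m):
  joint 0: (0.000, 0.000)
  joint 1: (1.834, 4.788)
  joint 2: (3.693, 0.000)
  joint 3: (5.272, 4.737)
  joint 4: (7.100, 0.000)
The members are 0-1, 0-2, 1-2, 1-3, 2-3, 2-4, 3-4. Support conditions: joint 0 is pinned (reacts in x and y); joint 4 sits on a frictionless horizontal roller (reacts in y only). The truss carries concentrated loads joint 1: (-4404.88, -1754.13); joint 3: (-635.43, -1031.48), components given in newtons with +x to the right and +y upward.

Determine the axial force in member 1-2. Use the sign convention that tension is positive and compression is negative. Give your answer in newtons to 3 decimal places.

N=5 nodes, M=7 members, R=3 reactions → 2N=10, M+R=10
member 0 (0-1): L=5.1272, (cx,cy)=(0.3577,0.9338)
member 1 (0-2): L=3.6930, (cx,cy)=(1.0000,0.0000)
member 2 (1-2): L=5.1362, (cx,cy)=(0.3619,-0.9322)
member 3 (1-3): L=3.4384, (cx,cy)=(0.9999,-0.0148)
member 4 (2-3): L=4.9932, (cx,cy)=(0.3162,0.9487)
member 5 (2-4): L=3.4070, (cx,cy)=(1.0000,0.0000)
member 6 (3-4): L=5.0775, (cx,cy)=(0.3600,-0.9329)
solve A·x = −loads:
  F[0-1] = -5312.5323 N (compression)
  F[0-2] = -3140.0282 N (compression)
  F[1-2] = +3419.9884 N (tension)
  F[1-3] = +1266.9109 N (tension)
  F[2-3] = -3360.5730 N (compression)
  F[2-4] = -839.4950 N (compression)
  F[3-4] = +2331.7916 N (tension)
  Rx@0 = +5040.3100 N
  Ry@0 = +4961.0410 N
  Ry@4 = -2175.4310 N

3419.988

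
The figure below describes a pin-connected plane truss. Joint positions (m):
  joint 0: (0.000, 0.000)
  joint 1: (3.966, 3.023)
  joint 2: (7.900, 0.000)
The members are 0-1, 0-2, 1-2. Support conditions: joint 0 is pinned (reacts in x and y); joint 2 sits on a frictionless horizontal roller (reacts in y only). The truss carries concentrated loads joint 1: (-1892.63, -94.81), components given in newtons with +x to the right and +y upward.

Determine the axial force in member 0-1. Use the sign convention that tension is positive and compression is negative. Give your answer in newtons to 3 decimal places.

-1272.576

N=3 nodes, M=3 members, R=3 reactions → 2N=6, M+R=6
member 0 (0-1): L=4.9868, (cx,cy)=(0.7953,0.6062)
member 1 (0-2): L=7.9000, (cx,cy)=(1.0000,0.0000)
member 2 (1-2): L=4.9613, (cx,cy)=(0.7929,-0.6093)
solve A·x = −loads:
  F[0-1] = -1272.5757 N (compression)
  F[0-2] = -880.5411 N (compression)
  F[1-2] = +1110.4889 N (tension)
  Rx@0 = +1892.6300 N
  Ry@0 = +771.4434 N
  Ry@2 = -676.6334 N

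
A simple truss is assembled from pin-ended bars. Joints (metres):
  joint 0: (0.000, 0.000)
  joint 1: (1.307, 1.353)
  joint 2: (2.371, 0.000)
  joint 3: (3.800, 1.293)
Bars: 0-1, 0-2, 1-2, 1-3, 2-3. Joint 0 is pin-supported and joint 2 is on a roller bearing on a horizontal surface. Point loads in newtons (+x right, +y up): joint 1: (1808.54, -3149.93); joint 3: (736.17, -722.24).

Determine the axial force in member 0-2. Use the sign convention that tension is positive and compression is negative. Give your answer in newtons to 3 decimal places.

2104.946

N=4 nodes, M=5 members, R=3 reactions → 2N=8, M+R=8
member 0 (0-1): L=1.8812, (cx,cy)=(0.6948,0.7192)
member 1 (0-2): L=2.3710, (cx,cy)=(1.0000,0.0000)
member 2 (1-2): L=1.7213, (cx,cy)=(0.6182,-0.7861)
member 3 (1-3): L=2.4937, (cx,cy)=(0.9997,-0.0241)
member 4 (2-3): L=1.9271, (cx,cy)=(0.7415,0.6709)
solve A·x = −loads:
  F[0-1] = +632.9592 N (tension)
  F[0-2] = +2104.9459 N (tension)
  F[1-2] = -4632.1666 N (compression)
  F[1-3] = +1495.0541 N (tension)
  F[2-3] = -1022.8454 N (compression)
  Rx@0 = -2544.7100 N
  Ry@0 = -455.2416 N
  Ry@2 = +4327.4116 N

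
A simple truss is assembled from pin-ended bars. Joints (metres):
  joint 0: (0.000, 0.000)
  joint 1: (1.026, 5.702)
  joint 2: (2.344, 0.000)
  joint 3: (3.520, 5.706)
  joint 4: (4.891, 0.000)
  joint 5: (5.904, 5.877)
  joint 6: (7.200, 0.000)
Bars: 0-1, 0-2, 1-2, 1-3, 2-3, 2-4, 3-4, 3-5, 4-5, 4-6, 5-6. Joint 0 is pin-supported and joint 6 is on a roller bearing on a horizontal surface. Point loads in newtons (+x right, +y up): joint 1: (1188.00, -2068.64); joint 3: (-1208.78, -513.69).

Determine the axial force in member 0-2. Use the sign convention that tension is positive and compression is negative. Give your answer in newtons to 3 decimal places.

348.727

N=7 nodes, M=11 members, R=3 reactions → 2N=14, M+R=14
member 0 (0-1): L=5.7936, (cx,cy)=(0.1771,0.9842)
member 1 (0-2): L=2.3440, (cx,cy)=(1.0000,0.0000)
member 2 (1-2): L=5.8523, (cx,cy)=(0.2252,-0.9743)
member 3 (1-3): L=2.4940, (cx,cy)=(1.0000,0.0016)
member 4 (2-3): L=5.8259, (cx,cy)=(0.2019,0.9794)
member 5 (2-4): L=2.5470, (cx,cy)=(1.0000,0.0000)
member 6 (3-4): L=5.8684, (cx,cy)=(0.2336,-0.9723)
member 7 (3-5): L=2.3901, (cx,cy)=(0.9974,0.0715)
member 8 (4-5): L=5.9637, (cx,cy)=(0.1699,0.9855)
member 9 (4-6): L=2.3090, (cx,cy)=(1.0000,0.0000)
member 10 (5-6): L=6.0182, (cx,cy)=(0.2153,-0.9765)
solve A·x = −loads:
  F[0-1] = -2086.5188 N (compression)
  F[0-2] = +348.7275 N (tension)
  F[1-2] = -18.0557 N (compression)
  F[1-3] = -1553.4432 N (compression)
  F[2-3] = +17.9616 N (tension)
  F[2-4] = +341.0355 N (tension)
  F[3-4] = -559.3580 N (compression)
  F[3-5] = -210.8963 N (compression)
  F[4-5] = +551.8991 N (tension)
  F[4-6] = +116.6092 N (tension)
  F[5-6] = -541.4951 N (compression)
  Rx@0 = +20.7800 N
  Ry@0 = +2053.5396 N
  Ry@6 = +528.7904 N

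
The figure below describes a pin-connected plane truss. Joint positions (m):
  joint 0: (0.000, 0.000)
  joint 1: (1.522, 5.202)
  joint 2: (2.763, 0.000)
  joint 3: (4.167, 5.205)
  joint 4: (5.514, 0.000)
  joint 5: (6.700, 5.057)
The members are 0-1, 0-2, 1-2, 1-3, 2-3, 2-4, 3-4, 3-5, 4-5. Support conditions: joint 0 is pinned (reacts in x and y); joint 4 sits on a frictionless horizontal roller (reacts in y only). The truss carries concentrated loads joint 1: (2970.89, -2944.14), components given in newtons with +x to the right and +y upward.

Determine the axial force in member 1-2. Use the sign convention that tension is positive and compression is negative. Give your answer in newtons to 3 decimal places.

-3719.129

N=6 nodes, M=9 members, R=3 reactions → 2N=12, M+R=12
member 0 (0-1): L=5.4201, (cx,cy)=(0.2808,0.9598)
member 1 (0-2): L=2.7630, (cx,cy)=(1.0000,0.0000)
member 2 (1-2): L=5.3480, (cx,cy)=(0.2321,-0.9727)
member 3 (1-3): L=2.6450, (cx,cy)=(1.0000,0.0011)
member 4 (2-3): L=5.3910, (cx,cy)=(0.2604,0.9655)
member 5 (2-4): L=2.7510, (cx,cy)=(1.0000,0.0000)
member 6 (3-4): L=5.3765, (cx,cy)=(0.2505,-0.9681)
member 7 (3-5): L=2.5373, (cx,cy)=(0.9983,-0.0583)
member 8 (4-5): L=5.1942, (cx,cy)=(0.2283,0.9736)
solve A·x = −loads:
  F[0-1] = +699.4455 N (tension)
  F[0-2] = +2774.4804 N (tension)
  F[1-2] = -3719.1288 N (compression)
  F[1-3] = -1911.4569 N (compression)
  F[2-3] = +3746.9087 N (tension)
  F[2-4] = +935.6391 N (tension)
  F[3-4] = -3734.5476 N (compression)
  F[3-5] = -0.0000 N (compression)
  F[4-5] = +0.0000 N (tension)
  Rx@0 = -2970.8900 N
  Ry@0 = -671.3027 N
  Ry@4 = +3615.4427 N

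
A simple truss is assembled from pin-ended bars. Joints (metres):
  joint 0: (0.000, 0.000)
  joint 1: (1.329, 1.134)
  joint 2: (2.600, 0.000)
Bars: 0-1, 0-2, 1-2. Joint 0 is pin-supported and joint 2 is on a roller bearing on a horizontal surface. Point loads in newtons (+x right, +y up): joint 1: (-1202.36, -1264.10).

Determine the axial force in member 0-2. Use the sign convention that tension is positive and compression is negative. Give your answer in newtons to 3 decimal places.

N=3 nodes, M=3 members, R=3 reactions → 2N=6, M+R=6
member 0 (0-1): L=1.7471, (cx,cy)=(0.7607,0.6491)
member 1 (0-2): L=2.6000, (cx,cy)=(1.0000,0.0000)
member 2 (1-2): L=1.7033, (cx,cy)=(0.7462,-0.6657)
solve A·x = −loads:
  F[0-1] = -1759.9400 N (compression)
  F[0-2] = +136.4427 N (tension)
  F[1-2] = -182.8556 N (compression)
  Rx@0 = +1202.3600 N
  Ry@0 = +1142.3644 N
  Ry@2 = +121.7356 N

136.443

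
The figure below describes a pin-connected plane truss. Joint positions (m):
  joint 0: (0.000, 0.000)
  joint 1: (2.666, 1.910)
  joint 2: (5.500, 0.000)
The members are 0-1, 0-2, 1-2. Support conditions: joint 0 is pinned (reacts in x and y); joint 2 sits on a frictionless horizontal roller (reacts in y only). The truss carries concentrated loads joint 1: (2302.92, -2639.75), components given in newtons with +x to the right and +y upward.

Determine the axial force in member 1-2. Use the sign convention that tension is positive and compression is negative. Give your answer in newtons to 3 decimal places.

-3720.479

N=3 nodes, M=3 members, R=3 reactions → 2N=6, M+R=6
member 0 (0-1): L=3.2796, (cx,cy)=(0.8129,0.5824)
member 1 (0-2): L=5.5000, (cx,cy)=(1.0000,0.0000)
member 2 (1-2): L=3.4176, (cx,cy)=(0.8292,-0.5589)
solve A·x = −loads:
  F[0-1] = -962.3252 N (compression)
  F[0-2] = +3085.2024 N (tension)
  F[1-2] = -3720.4788 N (compression)
  Rx@0 = -2302.9200 N
  Ry@0 = +560.4499 N
  Ry@2 = +2079.3001 N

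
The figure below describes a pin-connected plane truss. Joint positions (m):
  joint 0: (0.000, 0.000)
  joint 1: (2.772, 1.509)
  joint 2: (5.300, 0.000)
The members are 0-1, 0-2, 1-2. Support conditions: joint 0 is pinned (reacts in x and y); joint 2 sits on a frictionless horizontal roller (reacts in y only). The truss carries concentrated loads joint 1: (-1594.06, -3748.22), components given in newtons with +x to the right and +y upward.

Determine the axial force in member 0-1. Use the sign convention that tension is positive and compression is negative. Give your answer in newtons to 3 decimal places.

N=3 nodes, M=3 members, R=3 reactions → 2N=6, M+R=6
member 0 (0-1): L=3.1561, (cx,cy)=(0.8783,0.4781)
member 1 (0-2): L=5.3000, (cx,cy)=(1.0000,0.0000)
member 2 (1-2): L=2.9441, (cx,cy)=(0.8587,-0.5125)
solve A·x = −loads:
  F[0-1] = -4688.5490 N (compression)
  F[0-2] = +2523.8685 N (tension)
  F[1-2] = -2939.3122 N (compression)
  Rx@0 = +1594.0600 N
  Ry@0 = +2241.6862 N
  Ry@2 = +1506.5338 N

-4688.549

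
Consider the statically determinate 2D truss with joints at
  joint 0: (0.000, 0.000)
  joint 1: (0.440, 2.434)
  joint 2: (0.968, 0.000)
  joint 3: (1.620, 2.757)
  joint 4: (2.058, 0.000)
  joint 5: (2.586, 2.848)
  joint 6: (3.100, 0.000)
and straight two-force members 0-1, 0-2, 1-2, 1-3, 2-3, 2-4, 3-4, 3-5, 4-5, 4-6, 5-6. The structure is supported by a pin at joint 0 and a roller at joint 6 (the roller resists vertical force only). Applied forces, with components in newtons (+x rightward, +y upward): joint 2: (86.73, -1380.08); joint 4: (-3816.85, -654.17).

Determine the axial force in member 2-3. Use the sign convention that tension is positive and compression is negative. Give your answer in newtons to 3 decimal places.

N=7 nodes, M=11 members, R=3 reactions → 2N=14, M+R=14
member 0 (0-1): L=2.4735, (cx,cy)=(0.1779,0.9841)
member 1 (0-2): L=0.9680, (cx,cy)=(1.0000,0.0000)
member 2 (1-2): L=2.4906, (cx,cy)=(0.2120,-0.9773)
member 3 (1-3): L=1.2234, (cx,cy)=(0.9645,0.2640)
member 4 (2-3): L=2.8330, (cx,cy)=(0.2301,0.9732)
member 5 (2-4): L=1.0900, (cx,cy)=(1.0000,0.0000)
member 6 (3-4): L=2.7916, (cx,cy)=(0.1569,-0.9876)
member 7 (3-5): L=0.9703, (cx,cy)=(0.9956,0.0938)
member 8 (4-5): L=2.8965, (cx,cy)=(0.1823,0.9832)
member 9 (4-6): L=1.0420, (cx,cy)=(1.0000,0.0000)
member 10 (5-6): L=2.8940, (cx,cy)=(0.1776,-0.9841)
solve A·x = −loads:
  F[0-1] = -1187.9719 N (compression)
  F[0-2] = -3518.7927 N (compression)
  F[1-2] = +1073.2909 N (tension)
  F[1-3] = -455.0054 N (compression)
  F[2-3] = +340.3196 N (tension)
  F[2-4] = -3456.3105 N (compression)
  F[3-4] = -244.4341 N (compression)
  F[3-5] = -323.6141 N (compression)
  F[4-5] = +910.8373 N (tension)
  F[4-6] = +156.1538 N (tension)
  F[5-6] = -879.2038 N (compression)
  Rx@0 = +3730.1200 N
  Ry@0 = +1169.0244 N
  Ry@6 = +865.2256 N

340.320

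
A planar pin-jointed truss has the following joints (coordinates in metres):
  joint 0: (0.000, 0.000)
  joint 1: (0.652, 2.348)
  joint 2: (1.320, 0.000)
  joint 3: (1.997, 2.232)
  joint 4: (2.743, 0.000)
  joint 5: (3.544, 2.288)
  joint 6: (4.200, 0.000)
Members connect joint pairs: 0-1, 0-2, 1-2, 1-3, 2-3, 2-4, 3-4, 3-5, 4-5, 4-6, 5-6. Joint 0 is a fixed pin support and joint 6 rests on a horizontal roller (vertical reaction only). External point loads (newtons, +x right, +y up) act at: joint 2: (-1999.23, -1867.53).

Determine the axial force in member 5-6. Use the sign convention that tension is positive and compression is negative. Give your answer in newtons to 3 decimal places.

N=7 nodes, M=11 members, R=3 reactions → 2N=14, M+R=14
member 0 (0-1): L=2.4368, (cx,cy)=(0.2676,0.9635)
member 1 (0-2): L=1.3200, (cx,cy)=(1.0000,0.0000)
member 2 (1-2): L=2.4412, (cx,cy)=(0.2736,-0.9618)
member 3 (1-3): L=1.3500, (cx,cy)=(0.9963,-0.0859)
member 4 (2-3): L=2.3324, (cx,cy)=(0.2903,0.9569)
member 5 (2-4): L=1.4230, (cx,cy)=(1.0000,0.0000)
member 6 (3-4): L=2.3534, (cx,cy)=(0.3170,-0.9484)
member 7 (3-5): L=1.5480, (cx,cy)=(0.9993,0.0362)
member 8 (4-5): L=2.4242, (cx,cy)=(0.3304,0.9438)
member 9 (4-6): L=1.4570, (cx,cy)=(1.0000,0.0000)
member 10 (5-6): L=2.3802, (cx,cy)=(0.2756,-0.9613)
solve A·x = −loads:
  F[0-1] = -1329.0472 N (compression)
  F[0-2] = -1643.6312 N (compression)
  F[1-2] = +1397.5863 N (tension)
  F[1-3] = -740.7725 N (compression)
  F[2-3] = +546.8278 N (tension)
  F[2-4] = +579.3120 N (tension)
  F[3-4] = -633.3022 N (compression)
  F[3-5] = -378.8079 N (compression)
  F[4-5] = +636.3856 N (tension)
  F[4-6] = +168.2829 N (tension)
  F[5-6] = -610.5861 N (compression)
  Rx@0 = +1999.2300 N
  Ry@0 = +1280.5920 N
  Ry@6 = +586.9380 N

-610.586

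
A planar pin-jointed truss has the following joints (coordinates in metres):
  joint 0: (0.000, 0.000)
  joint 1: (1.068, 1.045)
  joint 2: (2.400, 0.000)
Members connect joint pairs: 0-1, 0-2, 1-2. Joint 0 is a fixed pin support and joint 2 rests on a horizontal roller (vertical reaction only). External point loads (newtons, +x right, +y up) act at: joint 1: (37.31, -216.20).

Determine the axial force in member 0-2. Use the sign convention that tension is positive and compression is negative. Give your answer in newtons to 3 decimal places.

143.339

N=3 nodes, M=3 members, R=3 reactions → 2N=6, M+R=6
member 0 (0-1): L=1.4942, (cx,cy)=(0.7148,0.6994)
member 1 (0-2): L=2.4000, (cx,cy)=(1.0000,0.0000)
member 2 (1-2): L=1.6930, (cx,cy)=(0.7868,-0.6172)
solve A·x = −loads:
  F[0-1] = -148.3418 N (compression)
  F[0-2] = +143.3390 N (tension)
  F[1-2] = -182.1869 N (compression)
  Rx@0 = -37.3100 N
  Ry@0 = +103.7456 N
  Ry@2 = +112.4544 N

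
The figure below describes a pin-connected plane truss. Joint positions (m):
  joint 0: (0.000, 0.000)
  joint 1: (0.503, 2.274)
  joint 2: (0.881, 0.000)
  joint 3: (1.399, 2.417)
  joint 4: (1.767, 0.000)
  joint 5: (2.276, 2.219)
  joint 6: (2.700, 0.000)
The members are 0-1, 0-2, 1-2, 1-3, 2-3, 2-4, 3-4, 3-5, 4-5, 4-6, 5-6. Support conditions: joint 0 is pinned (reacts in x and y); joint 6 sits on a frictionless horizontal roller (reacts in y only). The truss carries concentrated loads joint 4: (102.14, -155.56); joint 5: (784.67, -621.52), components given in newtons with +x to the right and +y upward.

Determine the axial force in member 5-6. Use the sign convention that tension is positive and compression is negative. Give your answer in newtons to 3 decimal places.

-1293.593

N=7 nodes, M=11 members, R=3 reactions → 2N=14, M+R=14
member 0 (0-1): L=2.3290, (cx,cy)=(0.2160,0.9764)
member 1 (0-2): L=0.8810, (cx,cy)=(1.0000,0.0000)
member 2 (1-2): L=2.3052, (cx,cy)=(0.1640,-0.9865)
member 3 (1-3): L=0.9073, (cx,cy)=(0.9875,0.1576)
member 4 (2-3): L=2.4719, (cx,cy)=(0.2096,0.9778)
member 5 (2-4): L=0.8860, (cx,cy)=(1.0000,0.0000)
member 6 (3-4): L=2.4449, (cx,cy)=(0.1505,-0.9886)
member 7 (3-5): L=0.8991, (cx,cy)=(0.9754,-0.2202)
member 8 (4-5): L=2.2766, (cx,cy)=(0.2236,0.9747)
member 9 (4-6): L=0.9330, (cx,cy)=(1.0000,0.0000)
member 10 (5-6): L=2.2591, (cx,cy)=(0.1877,-0.9822)
solve A·x = −loads:
  F[0-1] = +505.4556 N (tension)
  F[0-2] = +777.6439 N (tension)
  F[1-2] = -470.1632 N (compression)
  F[1-3] = +188.6193 N (tension)
  F[2-3] = +474.3309 N (tension)
  F[2-4] = +601.1488 N (tension)
  F[3-4] = -584.5441 N (compression)
  F[3-5] = +383.0513 N (tension)
  F[4-5] = +752.4926 N (tension)
  F[4-6] = +242.7837 N (tension)
  F[5-6] = -1293.5935 N (compression)
  Rx@0 = -886.8100 N
  Ry@0 = -493.5262 N
  Ry@6 = +1270.6062 N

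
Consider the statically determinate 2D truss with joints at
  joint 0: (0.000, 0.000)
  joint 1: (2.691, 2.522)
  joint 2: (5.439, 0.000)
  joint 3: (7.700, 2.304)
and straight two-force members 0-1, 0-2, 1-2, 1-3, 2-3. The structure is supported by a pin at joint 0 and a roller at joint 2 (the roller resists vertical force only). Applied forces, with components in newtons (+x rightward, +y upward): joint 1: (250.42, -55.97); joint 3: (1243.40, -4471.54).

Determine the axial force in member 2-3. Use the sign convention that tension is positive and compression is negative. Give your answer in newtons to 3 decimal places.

-5935.653

N=4 nodes, M=5 members, R=3 reactions → 2N=8, M+R=8
member 0 (0-1): L=3.6881, (cx,cy)=(0.7296,0.6838)
member 1 (0-2): L=5.4390, (cx,cy)=(1.0000,0.0000)
member 2 (1-2): L=3.7299, (cx,cy)=(0.7368,-0.6762)
member 3 (1-3): L=5.0137, (cx,cy)=(0.9991,-0.0435)
member 4 (2-3): L=3.2281, (cx,cy)=(0.7004,0.7137)
solve A·x = −loads:
  F[0-1] = +3616.9801 N (tension)
  F[0-2] = -1145.2991 N (compression)
  F[1-2] = -4088.3720 N (compression)
  F[1-3] = +5405.9334 N (tension)
  F[2-3] = -5935.6527 N (compression)
  Rx@0 = -1493.8200 N
  Ry@0 = -2473.3773 N
  Ry@2 = +7000.8873 N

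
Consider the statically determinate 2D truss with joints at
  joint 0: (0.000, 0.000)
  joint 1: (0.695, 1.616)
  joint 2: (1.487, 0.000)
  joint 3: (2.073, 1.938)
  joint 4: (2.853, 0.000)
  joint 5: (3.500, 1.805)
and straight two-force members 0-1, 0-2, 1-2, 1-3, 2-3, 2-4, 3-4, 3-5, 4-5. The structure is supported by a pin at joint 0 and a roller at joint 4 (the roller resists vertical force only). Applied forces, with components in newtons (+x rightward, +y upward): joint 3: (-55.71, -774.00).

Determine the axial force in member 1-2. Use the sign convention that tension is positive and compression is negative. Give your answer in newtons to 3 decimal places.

224.205

N=6 nodes, M=9 members, R=3 reactions → 2N=12, M+R=12
member 0 (0-1): L=1.7591, (cx,cy)=(0.3951,0.9186)
member 1 (0-2): L=1.4870, (cx,cy)=(1.0000,0.0000)
member 2 (1-2): L=1.7996, (cx,cy)=(0.4401,-0.8980)
member 3 (1-3): L=1.4151, (cx,cy)=(0.9738,0.2275)
member 4 (2-3): L=2.0247, (cx,cy)=(0.2894,0.9572)
member 5 (2-4): L=1.3660, (cx,cy)=(1.0000,0.0000)
member 6 (3-4): L=2.0891, (cx,cy)=(0.3734,-0.9277)
member 7 (3-5): L=1.4332, (cx,cy)=(0.9957,-0.0928)
member 8 (4-5): L=1.9175, (cx,cy)=(0.3374,0.9414)
solve A·x = −loads:
  F[0-1] = -271.5434 N (compression)
  F[0-2] = +51.5728 N (tension)
  F[1-2] = +224.2054 N (tension)
  F[1-3] = -211.5007 N (compression)
  F[2-3] = -210.3288 N (compression)
  F[2-4] = +211.1185 N (tension)
  F[3-4] = -565.4395 N (compression)
  F[3-5] = -0.0000 N (compression)
  F[4-5] = +0.0000 N (tension)
  Rx@0 = +55.7100 N
  Ry@0 = +249.4518 N
  Ry@4 = +524.5482 N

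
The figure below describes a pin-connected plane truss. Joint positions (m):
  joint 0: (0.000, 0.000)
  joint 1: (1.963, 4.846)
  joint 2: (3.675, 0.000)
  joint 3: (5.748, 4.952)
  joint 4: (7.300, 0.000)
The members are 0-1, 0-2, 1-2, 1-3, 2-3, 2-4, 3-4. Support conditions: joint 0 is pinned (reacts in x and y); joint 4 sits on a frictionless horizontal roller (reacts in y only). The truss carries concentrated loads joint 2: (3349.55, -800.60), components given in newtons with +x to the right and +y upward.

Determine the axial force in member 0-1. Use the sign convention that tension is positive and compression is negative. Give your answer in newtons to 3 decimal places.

N=5 nodes, M=7 members, R=3 reactions → 2N=10, M+R=10
member 0 (0-1): L=5.2285, (cx,cy)=(0.3754,0.9268)
member 1 (0-2): L=3.6750, (cx,cy)=(1.0000,0.0000)
member 2 (1-2): L=5.1395, (cx,cy)=(0.3331,-0.9429)
member 3 (1-3): L=3.7865, (cx,cy)=(0.9996,0.0280)
member 4 (2-3): L=5.3684, (cx,cy)=(0.3861,0.9224)
member 5 (2-4): L=3.6250, (cx,cy)=(1.0000,0.0000)
member 6 (3-4): L=5.1895, (cx,cy)=(0.2991,-0.9542)
solve A·x = −loads:
  F[0-1] = -428.9369 N (compression)
  F[0-2] = +3510.5914 N (tension)
  F[1-2] = +412.7711 N (tension)
  F[1-3] = -298.6546 N (compression)
  F[2-3] = +445.9954 N (tension)
  F[2-4] = +126.3168 N (tension)
  F[3-4] = -422.3726 N (compression)
  Rx@0 = -3349.5500 N
  Ry@0 = +397.5582 N
  Ry@4 = +403.0418 N

-428.937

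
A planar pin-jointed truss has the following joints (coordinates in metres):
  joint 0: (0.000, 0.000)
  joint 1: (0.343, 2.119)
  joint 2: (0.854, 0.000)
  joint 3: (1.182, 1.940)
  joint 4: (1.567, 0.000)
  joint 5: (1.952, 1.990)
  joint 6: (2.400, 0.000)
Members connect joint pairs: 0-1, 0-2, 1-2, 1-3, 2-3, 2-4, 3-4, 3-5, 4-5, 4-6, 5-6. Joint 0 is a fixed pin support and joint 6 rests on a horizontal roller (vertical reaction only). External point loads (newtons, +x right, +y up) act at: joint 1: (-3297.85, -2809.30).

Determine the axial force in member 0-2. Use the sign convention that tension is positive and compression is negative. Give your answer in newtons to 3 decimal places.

N=7 nodes, M=11 members, R=3 reactions → 2N=14, M+R=14
member 0 (0-1): L=2.1466, (cx,cy)=(0.1598,0.9872)
member 1 (0-2): L=0.8540, (cx,cy)=(1.0000,0.0000)
member 2 (1-2): L=2.1797, (cx,cy)=(0.2344,-0.9721)
member 3 (1-3): L=0.8579, (cx,cy)=(0.9780,-0.2087)
member 4 (2-3): L=1.9675, (cx,cy)=(0.1667,0.9860)
member 5 (2-4): L=0.7130, (cx,cy)=(1.0000,0.0000)
member 6 (3-4): L=1.9778, (cx,cy)=(0.1947,-0.9809)
member 7 (3-5): L=0.7716, (cx,cy)=(0.9979,0.0648)
member 8 (4-5): L=2.0269, (cx,cy)=(0.1899,0.9818)
member 9 (4-6): L=0.8330, (cx,cy)=(1.0000,0.0000)
member 10 (5-6): L=2.0398, (cx,cy)=(0.2196,-0.9756)
solve A·x = −loads:
  F[0-1] = -5388.7702 N (compression)
  F[0-2] = -2436.7839 N (compression)
  F[1-2] = +2158.4517 N (tension)
  F[1-3] = +1974.2288 N (tension)
  F[2-3] = -2128.0806 N (compression)
  F[2-4] = -1576.0110 N (compression)
  F[3-4] = +2629.6320 N (tension)
  F[3-5] = +1066.3747 N (tension)
  F[4-5] = -2627.1587 N (compression)
  F[4-6] = -565.1173 N (compression)
  F[5-6] = +2573.0560 N (tension)
  Rx@0 = +3297.8500 N
  Ry@0 = +5319.5309 N
  Ry@6 = -2510.2309 N

-2436.784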